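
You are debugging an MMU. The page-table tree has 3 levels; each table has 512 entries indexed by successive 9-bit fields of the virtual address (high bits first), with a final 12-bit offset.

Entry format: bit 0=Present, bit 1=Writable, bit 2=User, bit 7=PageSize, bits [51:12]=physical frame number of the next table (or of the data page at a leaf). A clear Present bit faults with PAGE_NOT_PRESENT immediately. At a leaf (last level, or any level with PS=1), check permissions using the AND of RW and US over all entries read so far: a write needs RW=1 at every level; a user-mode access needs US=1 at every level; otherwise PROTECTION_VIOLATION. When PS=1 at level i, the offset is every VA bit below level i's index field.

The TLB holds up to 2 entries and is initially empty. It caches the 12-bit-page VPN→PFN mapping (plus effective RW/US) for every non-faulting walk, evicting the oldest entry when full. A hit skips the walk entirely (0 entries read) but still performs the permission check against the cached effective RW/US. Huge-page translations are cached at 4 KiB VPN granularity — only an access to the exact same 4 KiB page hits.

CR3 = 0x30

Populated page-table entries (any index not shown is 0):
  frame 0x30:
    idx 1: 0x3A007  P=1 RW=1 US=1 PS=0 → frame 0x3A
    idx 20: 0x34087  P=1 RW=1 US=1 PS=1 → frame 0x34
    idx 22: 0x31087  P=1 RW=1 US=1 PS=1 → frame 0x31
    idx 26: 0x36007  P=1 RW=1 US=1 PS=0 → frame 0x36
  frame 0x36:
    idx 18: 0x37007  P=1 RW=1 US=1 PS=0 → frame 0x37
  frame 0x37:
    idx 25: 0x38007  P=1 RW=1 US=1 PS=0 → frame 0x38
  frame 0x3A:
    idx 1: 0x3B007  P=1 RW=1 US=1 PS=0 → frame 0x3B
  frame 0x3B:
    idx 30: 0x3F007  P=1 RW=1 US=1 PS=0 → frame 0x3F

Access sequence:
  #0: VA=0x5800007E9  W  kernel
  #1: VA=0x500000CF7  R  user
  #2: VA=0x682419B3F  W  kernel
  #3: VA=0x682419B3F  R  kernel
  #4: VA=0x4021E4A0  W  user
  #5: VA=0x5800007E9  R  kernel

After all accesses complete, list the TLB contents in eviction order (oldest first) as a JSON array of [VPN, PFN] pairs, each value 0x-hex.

Trace:
#0 VA=0x5800007E9 (w,kernel):
  L0: frame=0x30 idx=22 entry=0x31087 [P=1 RW=1 US=1 PS=1]
  ✓ 0x317E9 (huge @L0)  — 1 lookups
#1 VA=0x500000CF7 (r,user):
  L0: frame=0x30 idx=20 entry=0x34087 [P=1 RW=1 US=1 PS=1]
  ✓ 0x34CF7 (huge @L0)  — 1 lookups
#2 VA=0x682419B3F (w,kernel):
  L0: frame=0x30 idx=26 entry=0x36007 [P=1 RW=1 US=1 PS=0]
  L1: frame=0x36 idx=18 entry=0x37007 [P=1 RW=1 US=1 PS=0]
  L2: frame=0x37 idx=25 entry=0x38007 [P=1 RW=1 US=1 PS=0]
  ✓ 0x38B3F  — 3 lookups
#3 VA=0x682419B3F (r,kernel):
  TLB hit vpn=0x682419 → PA=0x38B3F
#4 VA=0x4021E4A0 (w,user):
  L0: frame=0x30 idx=1 entry=0x3A007 [P=1 RW=1 US=1 PS=0]
  L1: frame=0x3A idx=1 entry=0x3B007 [P=1 RW=1 US=1 PS=0]
  L2: frame=0x3B idx=30 entry=0x3F007 [P=1 RW=1 US=1 PS=0]
  ✓ 0x3F4A0  — 3 lookups
#5 VA=0x5800007E9 (r,kernel):
  L0: frame=0x30 idx=22 entry=0x31087 [P=1 RW=1 US=1 PS=1]
  ✓ 0x317E9 (huge @L0)  — 1 lookups

TLB: [["0x4021E", "0x3F"], ["0x580000", "0x31"]]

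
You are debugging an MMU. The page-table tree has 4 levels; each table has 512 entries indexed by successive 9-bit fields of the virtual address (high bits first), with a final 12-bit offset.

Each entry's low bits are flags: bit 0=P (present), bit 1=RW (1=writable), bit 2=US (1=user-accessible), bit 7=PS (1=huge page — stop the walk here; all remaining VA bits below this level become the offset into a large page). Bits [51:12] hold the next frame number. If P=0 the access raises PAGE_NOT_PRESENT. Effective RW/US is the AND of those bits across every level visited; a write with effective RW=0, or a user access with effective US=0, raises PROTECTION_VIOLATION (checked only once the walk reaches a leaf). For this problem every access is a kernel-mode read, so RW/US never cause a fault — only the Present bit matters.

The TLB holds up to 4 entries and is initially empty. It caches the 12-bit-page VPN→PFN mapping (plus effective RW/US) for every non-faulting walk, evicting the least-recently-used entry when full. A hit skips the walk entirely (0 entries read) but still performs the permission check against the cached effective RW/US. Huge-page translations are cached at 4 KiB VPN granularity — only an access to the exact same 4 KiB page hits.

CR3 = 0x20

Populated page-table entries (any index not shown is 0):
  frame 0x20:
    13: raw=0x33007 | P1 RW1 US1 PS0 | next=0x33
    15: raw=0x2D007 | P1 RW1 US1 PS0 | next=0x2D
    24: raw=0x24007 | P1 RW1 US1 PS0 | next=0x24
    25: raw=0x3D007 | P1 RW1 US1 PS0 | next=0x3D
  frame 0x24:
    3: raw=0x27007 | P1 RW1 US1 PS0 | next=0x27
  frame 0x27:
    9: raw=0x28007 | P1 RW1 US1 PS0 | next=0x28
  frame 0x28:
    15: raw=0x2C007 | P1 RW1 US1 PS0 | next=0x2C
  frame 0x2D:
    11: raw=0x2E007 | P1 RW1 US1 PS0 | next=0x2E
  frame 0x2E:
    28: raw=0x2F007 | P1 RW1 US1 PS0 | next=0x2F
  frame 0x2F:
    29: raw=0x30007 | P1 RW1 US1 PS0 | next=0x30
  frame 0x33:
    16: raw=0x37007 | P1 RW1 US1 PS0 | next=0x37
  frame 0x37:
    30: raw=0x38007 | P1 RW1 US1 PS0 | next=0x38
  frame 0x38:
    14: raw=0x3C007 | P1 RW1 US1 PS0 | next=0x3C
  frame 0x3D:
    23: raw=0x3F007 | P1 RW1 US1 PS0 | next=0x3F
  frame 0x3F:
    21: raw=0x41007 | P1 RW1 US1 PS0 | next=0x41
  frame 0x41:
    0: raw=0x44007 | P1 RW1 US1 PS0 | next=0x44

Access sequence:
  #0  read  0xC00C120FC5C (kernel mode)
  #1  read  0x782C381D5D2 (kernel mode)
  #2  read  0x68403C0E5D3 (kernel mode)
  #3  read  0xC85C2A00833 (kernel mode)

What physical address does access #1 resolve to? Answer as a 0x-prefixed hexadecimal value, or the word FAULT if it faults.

Trace:
#0 VA=0xC00C120FC5C (r,kernel):
  L0: frame=0x20 idx=24 entry=0x24007 [P=1 RW=1 US=1 PS=0]
  L1: frame=0x24 idx=3 entry=0x27007 [P=1 RW=1 US=1 PS=0]
  L2: frame=0x27 idx=9 entry=0x28007 [P=1 RW=1 US=1 PS=0]
  L3: frame=0x28 idx=15 entry=0x2C007 [P=1 RW=1 US=1 PS=0]
  ⇒ phys 0x2CC5C  [4 reads]
#1 VA=0x782C381D5D2 (r,kernel):
  L0: frame=0x20 idx=15 entry=0x2D007 [P=1 RW=1 US=1 PS=0]
  L1: frame=0x2D idx=11 entry=0x2E007 [P=1 RW=1 US=1 PS=0]
  L2: frame=0x2E idx=28 entry=0x2F007 [P=1 RW=1 US=1 PS=0]
  L3: frame=0x2F idx=29 entry=0x30007 [P=1 RW=1 US=1 PS=0]
  ⇒ phys 0x305D2  [4 reads]
#2 VA=0x68403C0E5D3 (r,kernel):
  L0: frame=0x20 idx=13 entry=0x33007 [P=1 RW=1 US=1 PS=0]
  L1: frame=0x33 idx=16 entry=0x37007 [P=1 RW=1 US=1 PS=0]
  L2: frame=0x37 idx=30 entry=0x38007 [P=1 RW=1 US=1 PS=0]
  L3: frame=0x38 idx=14 entry=0x3C007 [P=1 RW=1 US=1 PS=0]
  ⇒ phys 0x3C5D3  [4 reads]
#3 VA=0xC85C2A00833 (r,kernel):
  L0: frame=0x20 idx=25 entry=0x3D007 [P=1 RW=1 US=1 PS=0]
  L1: frame=0x3D idx=23 entry=0x3F007 [P=1 RW=1 US=1 PS=0]
  L2: frame=0x3F idx=21 entry=0x41007 [P=1 RW=1 US=1 PS=0]
  L3: frame=0x41 idx=0 entry=0x44007 [P=1 RW=1 US=1 PS=0]
  ⇒ phys 0x44833  [4 reads]

Access #1 PA: 0x305D2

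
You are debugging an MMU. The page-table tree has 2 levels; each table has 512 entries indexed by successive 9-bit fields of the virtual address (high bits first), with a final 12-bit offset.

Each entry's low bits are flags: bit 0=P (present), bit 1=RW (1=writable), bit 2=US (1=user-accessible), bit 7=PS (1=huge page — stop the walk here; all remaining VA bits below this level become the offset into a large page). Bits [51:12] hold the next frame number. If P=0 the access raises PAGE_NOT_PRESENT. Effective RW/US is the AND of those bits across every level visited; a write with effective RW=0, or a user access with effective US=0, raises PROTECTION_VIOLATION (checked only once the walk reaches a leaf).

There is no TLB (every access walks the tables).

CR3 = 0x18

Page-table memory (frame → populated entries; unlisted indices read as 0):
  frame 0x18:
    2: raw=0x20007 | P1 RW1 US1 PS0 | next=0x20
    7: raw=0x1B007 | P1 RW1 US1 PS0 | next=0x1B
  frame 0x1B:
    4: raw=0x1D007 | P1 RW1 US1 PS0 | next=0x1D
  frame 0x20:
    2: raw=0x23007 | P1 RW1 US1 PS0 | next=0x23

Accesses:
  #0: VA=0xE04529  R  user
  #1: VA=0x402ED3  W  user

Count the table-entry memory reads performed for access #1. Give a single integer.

Per-access translation:
#0 VA=0xE04529 (r,user):
  L0: frame=0x18 idx=7 entry=0x1B007 [P=1 RW=1 US=1 PS=0]
  L1: frame=0x1B idx=4 entry=0x1D007 [P=1 RW=1 US=1 PS=0]
  → PA=0x1D529  (2 entries read)
#1 VA=0x402ED3 (w,user):
  L0: frame=0x18 idx=2 entry=0x20007 [P=1 RW=1 US=1 PS=0]
  L1: frame=0x20 idx=2 entry=0x23007 [P=1 RW=1 US=1 PS=0]
  → PA=0x23ED3  (2 entries read)

Entries read for #1: 2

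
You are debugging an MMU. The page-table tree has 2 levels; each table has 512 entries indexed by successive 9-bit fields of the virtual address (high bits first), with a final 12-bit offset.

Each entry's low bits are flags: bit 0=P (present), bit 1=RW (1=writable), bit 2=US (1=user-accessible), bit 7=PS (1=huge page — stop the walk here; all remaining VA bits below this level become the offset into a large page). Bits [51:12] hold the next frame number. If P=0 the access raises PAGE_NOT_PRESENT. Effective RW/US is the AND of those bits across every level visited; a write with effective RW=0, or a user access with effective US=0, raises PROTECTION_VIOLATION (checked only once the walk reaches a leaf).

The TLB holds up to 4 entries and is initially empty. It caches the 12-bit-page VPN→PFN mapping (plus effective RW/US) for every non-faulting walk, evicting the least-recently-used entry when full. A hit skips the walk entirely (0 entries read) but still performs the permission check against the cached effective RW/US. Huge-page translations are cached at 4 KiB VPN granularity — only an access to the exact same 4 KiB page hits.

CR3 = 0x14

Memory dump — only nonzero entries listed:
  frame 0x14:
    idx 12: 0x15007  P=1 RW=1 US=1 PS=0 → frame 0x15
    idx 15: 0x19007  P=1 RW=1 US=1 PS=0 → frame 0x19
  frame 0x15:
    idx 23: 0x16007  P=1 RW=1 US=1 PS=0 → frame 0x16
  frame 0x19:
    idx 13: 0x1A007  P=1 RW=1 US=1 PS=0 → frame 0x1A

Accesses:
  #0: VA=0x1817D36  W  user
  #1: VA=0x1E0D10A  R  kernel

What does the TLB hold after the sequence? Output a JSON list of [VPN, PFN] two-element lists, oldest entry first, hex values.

Per-access translation:
#0 VA=0x1817D36 (w,user):
  [0] read 0x14 idx=12: raw=0x15007 flags P=1 W=1 U=1 S=0
  [1] read 0x15 idx=23: raw=0x16007 flags P=1 W=1 U=1 S=0
  → PA=0x16D36  (2 entries read)
#1 VA=0x1E0D10A (r,kernel):
  [0] read 0x14 idx=15: raw=0x19007 flags P=1 W=1 U=1 S=0
  [1] read 0x19 idx=13: raw=0x1A007 flags P=1 W=1 U=1 S=0
  → PA=0x1A10A  (2 entries read)

TLB: [["0x1817", "0x16"], ["0x1E0D", "0x1A"]]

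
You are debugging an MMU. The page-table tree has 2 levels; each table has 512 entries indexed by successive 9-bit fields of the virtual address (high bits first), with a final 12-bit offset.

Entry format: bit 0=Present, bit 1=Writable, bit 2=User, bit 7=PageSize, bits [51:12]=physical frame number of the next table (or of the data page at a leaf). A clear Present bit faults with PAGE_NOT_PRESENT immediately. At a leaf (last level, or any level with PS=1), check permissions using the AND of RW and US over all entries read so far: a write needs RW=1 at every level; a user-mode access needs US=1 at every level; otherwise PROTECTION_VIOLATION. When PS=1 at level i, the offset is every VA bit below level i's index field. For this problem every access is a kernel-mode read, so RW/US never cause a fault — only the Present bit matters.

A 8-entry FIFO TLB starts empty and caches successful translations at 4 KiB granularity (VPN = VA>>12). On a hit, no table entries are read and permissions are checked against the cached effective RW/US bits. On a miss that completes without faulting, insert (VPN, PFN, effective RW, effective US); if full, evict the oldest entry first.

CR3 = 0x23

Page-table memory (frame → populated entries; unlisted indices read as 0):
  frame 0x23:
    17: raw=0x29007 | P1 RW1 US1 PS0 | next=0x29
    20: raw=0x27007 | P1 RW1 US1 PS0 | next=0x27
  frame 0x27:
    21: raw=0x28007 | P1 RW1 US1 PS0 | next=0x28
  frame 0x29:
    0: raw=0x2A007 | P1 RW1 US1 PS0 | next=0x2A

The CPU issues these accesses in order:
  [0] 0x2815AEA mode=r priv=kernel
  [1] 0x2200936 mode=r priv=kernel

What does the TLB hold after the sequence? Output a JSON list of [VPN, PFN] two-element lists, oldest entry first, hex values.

Walk each access:
#0 VA=0x2815AEA (r,kernel):
  L0: frame=0x23 idx=20 entry=0x27007 [P=1 RW=1 US=1 PS=0]
  L1: frame=0x27 idx=21 entry=0x28007 [P=1 RW=1 US=1 PS=0]
  ✓ 0x28AEA  — 2 lookups
#1 VA=0x2200936 (r,kernel):
  L0: frame=0x23 idx=17 entry=0x29007 [P=1 RW=1 US=1 PS=0]
  L1: frame=0x29 idx=0 entry=0x2A007 [P=1 RW=1 US=1 PS=0]
  ✓ 0x2A936  — 2 lookups

TLB: [["0x2815", "0x28"], ["0x2200", "0x2A"]]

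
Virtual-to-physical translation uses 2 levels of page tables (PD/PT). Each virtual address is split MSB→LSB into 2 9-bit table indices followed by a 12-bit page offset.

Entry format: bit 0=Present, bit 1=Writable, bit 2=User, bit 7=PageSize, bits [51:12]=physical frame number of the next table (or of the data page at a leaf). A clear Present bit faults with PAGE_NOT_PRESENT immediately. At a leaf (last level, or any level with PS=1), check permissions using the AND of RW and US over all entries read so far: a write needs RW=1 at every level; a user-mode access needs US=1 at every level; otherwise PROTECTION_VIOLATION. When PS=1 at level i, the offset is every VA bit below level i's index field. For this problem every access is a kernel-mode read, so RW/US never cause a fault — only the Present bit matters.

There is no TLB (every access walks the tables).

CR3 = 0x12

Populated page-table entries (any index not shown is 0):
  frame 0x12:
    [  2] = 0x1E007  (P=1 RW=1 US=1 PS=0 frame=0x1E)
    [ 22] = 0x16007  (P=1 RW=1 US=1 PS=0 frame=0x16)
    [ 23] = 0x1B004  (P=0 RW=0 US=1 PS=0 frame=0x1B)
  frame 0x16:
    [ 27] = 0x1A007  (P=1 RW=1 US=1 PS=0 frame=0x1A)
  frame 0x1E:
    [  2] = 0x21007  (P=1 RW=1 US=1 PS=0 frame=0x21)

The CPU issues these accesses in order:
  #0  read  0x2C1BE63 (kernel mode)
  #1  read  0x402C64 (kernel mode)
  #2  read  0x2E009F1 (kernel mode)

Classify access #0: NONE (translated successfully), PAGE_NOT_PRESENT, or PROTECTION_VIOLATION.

Trace:
#0 VA=0x2C1BE63 (r,kernel):
  lvl0: tbl 0x12, slot 22 ⇒ 0x16007 (P1/RW1/US1/PS0)
  lvl1: tbl 0x16, slot 27 ⇒ 0x1A007 (P1/RW1/US1/PS0)
  ⇒ phys 0x1AE63  [2 reads]
#1 VA=0x402C64 (r,kernel):
  lvl0: tbl 0x12, slot 2 ⇒ 0x1E007 (P1/RW1/US1/PS0)
  lvl1: tbl 0x1E, slot 2 ⇒ 0x21007 (P1/RW1/US1/PS0)
  ⇒ phys 0x21C64  [2 reads]
#2 VA=0x2E009F1 (r,kernel):
  lvl0: tbl 0x12, slot 23 ⇒ 0x1B004 (P0/RW0/US1/PS0)
  → PAGE_NOT_PRESENT  (1 entries read)

Access #0 fault: NONE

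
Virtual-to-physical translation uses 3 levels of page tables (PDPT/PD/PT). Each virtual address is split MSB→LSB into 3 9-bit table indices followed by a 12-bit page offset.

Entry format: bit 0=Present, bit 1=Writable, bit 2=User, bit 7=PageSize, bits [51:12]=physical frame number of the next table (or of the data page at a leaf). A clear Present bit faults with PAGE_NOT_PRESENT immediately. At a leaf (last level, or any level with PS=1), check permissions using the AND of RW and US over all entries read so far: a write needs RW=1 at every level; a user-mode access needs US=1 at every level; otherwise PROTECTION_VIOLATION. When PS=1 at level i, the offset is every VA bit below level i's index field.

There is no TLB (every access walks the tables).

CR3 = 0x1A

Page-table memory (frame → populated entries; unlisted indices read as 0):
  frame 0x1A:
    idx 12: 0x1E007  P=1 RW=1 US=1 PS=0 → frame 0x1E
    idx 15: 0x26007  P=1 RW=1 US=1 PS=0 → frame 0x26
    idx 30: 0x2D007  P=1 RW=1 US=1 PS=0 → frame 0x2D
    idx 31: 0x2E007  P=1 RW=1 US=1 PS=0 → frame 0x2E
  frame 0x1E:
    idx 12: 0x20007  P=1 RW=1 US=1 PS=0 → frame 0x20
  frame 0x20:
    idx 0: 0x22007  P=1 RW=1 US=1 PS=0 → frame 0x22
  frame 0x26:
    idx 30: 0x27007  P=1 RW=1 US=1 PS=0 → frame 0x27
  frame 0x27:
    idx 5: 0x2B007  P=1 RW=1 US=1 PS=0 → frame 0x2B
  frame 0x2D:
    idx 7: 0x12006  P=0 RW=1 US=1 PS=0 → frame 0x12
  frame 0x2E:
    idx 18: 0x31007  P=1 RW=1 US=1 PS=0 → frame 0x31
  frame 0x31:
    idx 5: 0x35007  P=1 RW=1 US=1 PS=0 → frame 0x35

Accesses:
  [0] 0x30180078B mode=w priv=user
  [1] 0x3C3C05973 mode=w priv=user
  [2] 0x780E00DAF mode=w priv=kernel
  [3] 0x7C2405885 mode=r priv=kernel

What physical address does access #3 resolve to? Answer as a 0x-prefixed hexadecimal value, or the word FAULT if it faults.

Walk each access:
#0 VA=0x30180078B (w,user):
  L0: frame=0x1A idx=12 entry=0x1E007 [P=1 RW=1 US=1 PS=0]
  L1: frame=0x1E idx=12 entry=0x20007 [P=1 RW=1 US=1 PS=0]
  L2: frame=0x20 idx=0 entry=0x22007 [P=1 RW=1 US=1 PS=0]
  ✓ 0x2278B  — 3 lookups
#1 VA=0x3C3C05973 (w,user):
  L0: frame=0x1A idx=15 entry=0x26007 [P=1 RW=1 US=1 PS=0]
  L1: frame=0x26 idx=30 entry=0x27007 [P=1 RW=1 US=1 PS=0]
  L2: frame=0x27 idx=5 entry=0x2B007 [P=1 RW=1 US=1 PS=0]
  ✓ 0x2B973  — 3 lookups
#2 VA=0x780E00DAF (w,kernel):
  L0: frame=0x1A idx=30 entry=0x2D007 [P=1 RW=1 US=1 PS=0]
  L1: frame=0x2D idx=7 entry=0x12006 [P=0 RW=1 US=1 PS=0]
  ✗ PAGE_NOT_PRESENT  [2 reads]
#3 VA=0x7C2405885 (r,kernel):
  L0: frame=0x1A idx=31 entry=0x2E007 [P=1 RW=1 US=1 PS=0]
  L1: frame=0x2E idx=18 entry=0x31007 [P=1 RW=1 US=1 PS=0]
  L2: frame=0x31 idx=5 entry=0x35007 [P=1 RW=1 US=1 PS=0]
  ✓ 0x35885  — 3 lookups

Access #3 PA: 0x35885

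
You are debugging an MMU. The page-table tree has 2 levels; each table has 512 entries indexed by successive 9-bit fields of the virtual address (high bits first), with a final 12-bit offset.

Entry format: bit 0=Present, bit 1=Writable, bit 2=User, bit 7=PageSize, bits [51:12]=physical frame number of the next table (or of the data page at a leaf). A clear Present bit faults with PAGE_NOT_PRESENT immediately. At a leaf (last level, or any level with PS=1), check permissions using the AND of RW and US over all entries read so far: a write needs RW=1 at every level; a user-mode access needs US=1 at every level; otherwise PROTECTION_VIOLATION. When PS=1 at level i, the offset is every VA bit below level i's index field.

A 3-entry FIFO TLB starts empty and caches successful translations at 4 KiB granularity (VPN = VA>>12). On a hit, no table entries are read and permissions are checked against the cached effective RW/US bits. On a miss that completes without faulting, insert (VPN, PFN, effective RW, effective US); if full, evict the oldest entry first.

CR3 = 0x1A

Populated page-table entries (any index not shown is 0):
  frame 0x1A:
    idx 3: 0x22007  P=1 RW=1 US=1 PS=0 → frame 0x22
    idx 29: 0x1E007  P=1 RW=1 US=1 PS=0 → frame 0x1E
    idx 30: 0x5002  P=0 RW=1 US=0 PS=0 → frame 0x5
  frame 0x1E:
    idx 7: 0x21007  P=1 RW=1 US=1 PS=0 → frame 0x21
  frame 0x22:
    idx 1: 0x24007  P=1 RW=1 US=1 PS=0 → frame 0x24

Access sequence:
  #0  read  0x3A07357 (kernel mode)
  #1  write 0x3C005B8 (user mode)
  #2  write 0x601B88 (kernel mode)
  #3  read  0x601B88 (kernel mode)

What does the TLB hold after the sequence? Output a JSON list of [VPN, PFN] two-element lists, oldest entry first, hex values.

Trace:
#0 VA=0x3A07357 (r,kernel):
  lvl0: tbl 0x1A, slot 29 ⇒ 0x1E007 (P1/RW1/US1/PS0)
  lvl1: tbl 0x1E, slot 7 ⇒ 0x21007 (P1/RW1/US1/PS0)
  ✓ 0x21357  — 2 lookups
#1 VA=0x3C005B8 (w,user):
  lvl0: tbl 0x1A, slot 30 ⇒ 0x5002 (P0/RW1/US0/PS0)
  → PAGE_NOT_PRESENT  (1 entries read)
#2 VA=0x601B88 (w,kernel):
  lvl0: tbl 0x1A, slot 3 ⇒ 0x22007 (P1/RW1/US1/PS0)
  lvl1: tbl 0x22, slot 1 ⇒ 0x24007 (P1/RW1/US1/PS0)
  ✓ 0x24B88  — 2 lookups
#3 VA=0x601B88 (r,kernel):
  TLB hit vpn=0x601 → PA=0x24B88

TLB: [["0x3A07", "0x21"], ["0x601", "0x24"]]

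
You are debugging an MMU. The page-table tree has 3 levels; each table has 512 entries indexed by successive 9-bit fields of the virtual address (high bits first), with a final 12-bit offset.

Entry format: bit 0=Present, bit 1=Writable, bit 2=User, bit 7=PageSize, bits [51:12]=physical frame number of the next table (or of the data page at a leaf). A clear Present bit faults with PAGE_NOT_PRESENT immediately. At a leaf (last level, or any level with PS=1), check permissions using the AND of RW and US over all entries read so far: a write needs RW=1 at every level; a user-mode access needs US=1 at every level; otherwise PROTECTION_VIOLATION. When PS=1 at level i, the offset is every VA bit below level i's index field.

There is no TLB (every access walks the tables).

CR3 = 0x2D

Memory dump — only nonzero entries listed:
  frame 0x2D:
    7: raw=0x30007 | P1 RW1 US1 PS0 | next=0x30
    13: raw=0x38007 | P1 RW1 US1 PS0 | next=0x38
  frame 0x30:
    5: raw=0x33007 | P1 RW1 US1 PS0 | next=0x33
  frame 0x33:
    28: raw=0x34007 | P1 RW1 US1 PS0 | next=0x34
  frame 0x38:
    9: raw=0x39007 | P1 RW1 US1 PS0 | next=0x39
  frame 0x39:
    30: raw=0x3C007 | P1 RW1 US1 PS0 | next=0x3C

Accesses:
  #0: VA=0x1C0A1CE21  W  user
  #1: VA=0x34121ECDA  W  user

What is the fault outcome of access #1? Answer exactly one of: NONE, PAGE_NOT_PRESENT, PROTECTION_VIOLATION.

Per-access translation:
#0 VA=0x1C0A1CE21 (w,user):
  L0 @0x2D[7] → 0x30007  P=1,RW=1,US=1,PS=0
  L1 @0x30[5] → 0x33007  P=1,RW=1,US=1,PS=0
  L2 @0x33[28] → 0x34007  P=1,RW=1,US=1,PS=0
  ⇒ phys 0x34E21  [3 reads]
#1 VA=0x34121ECDA (w,user):
  L0 @0x2D[13] → 0x38007  P=1,RW=1,US=1,PS=0
  L1 @0x38[9] → 0x39007  P=1,RW=1,US=1,PS=0
  L2 @0x39[30] → 0x3C007  P=1,RW=1,US=1,PS=0
  ⇒ phys 0x3CCDA  [3 reads]

Access #1 fault: NONE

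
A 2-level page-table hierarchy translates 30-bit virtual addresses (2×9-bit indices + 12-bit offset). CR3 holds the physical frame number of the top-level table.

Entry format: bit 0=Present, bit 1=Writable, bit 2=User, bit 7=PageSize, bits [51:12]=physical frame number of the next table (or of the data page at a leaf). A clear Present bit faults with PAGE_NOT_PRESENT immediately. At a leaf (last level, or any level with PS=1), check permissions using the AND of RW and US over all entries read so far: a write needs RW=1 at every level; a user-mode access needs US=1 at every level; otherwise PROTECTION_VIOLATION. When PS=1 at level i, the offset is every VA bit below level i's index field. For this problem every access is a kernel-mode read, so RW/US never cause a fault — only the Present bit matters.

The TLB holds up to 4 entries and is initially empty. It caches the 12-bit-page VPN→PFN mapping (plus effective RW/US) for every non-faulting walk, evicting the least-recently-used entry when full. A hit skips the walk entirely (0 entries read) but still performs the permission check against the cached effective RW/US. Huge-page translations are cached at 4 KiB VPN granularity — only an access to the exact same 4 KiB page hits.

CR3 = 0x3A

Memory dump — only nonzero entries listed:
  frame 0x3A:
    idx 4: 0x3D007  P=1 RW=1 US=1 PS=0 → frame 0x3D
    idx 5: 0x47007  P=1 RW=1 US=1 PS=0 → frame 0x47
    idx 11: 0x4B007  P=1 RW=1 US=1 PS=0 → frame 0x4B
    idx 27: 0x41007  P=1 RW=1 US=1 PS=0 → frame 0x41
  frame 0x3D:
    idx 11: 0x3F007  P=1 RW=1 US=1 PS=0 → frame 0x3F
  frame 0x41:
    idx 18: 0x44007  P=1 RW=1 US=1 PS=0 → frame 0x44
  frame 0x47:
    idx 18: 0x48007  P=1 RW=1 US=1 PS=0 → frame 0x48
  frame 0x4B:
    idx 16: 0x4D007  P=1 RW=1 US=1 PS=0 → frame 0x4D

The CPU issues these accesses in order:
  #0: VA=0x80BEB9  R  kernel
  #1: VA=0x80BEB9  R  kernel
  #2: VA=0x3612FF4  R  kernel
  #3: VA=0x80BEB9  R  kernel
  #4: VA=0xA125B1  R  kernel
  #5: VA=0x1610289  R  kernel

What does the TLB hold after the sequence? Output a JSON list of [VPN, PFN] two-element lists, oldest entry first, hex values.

Walk each access:
#0 VA=0x80BEB9 (r,kernel):
  L0: frame=0x3A idx=4 entry=0x3D007 [P=1 RW=1 US=1 PS=0]
  L1: frame=0x3D idx=11 entry=0x3F007 [P=1 RW=1 US=1 PS=0]
  ✓ 0x3FEB9  — 2 lookups
#1 VA=0x80BEB9 (r,kernel):
  TLB hit vpn=0x80B → PA=0x3FEB9
#2 VA=0x3612FF4 (r,kernel):
  L0: frame=0x3A idx=27 entry=0x41007 [P=1 RW=1 US=1 PS=0]
  L1: frame=0x41 idx=18 entry=0x44007 [P=1 RW=1 US=1 PS=0]
  ✓ 0x44FF4  — 2 lookups
#3 VA=0x80BEB9 (r,kernel):
  TLB hit vpn=0x80B → PA=0x3FEB9
#4 VA=0xA125B1 (r,kernel):
  L0: frame=0x3A idx=5 entry=0x47007 [P=1 RW=1 US=1 PS=0]
  L1: frame=0x47 idx=18 entry=0x48007 [P=1 RW=1 US=1 PS=0]
  ✓ 0x485B1  — 2 lookups
#5 VA=0x1610289 (r,kernel):
  L0: frame=0x3A idx=11 entry=0x4B007 [P=1 RW=1 US=1 PS=0]
  L1: frame=0x4B idx=16 entry=0x4D007 [P=1 RW=1 US=1 PS=0]
  ✓ 0x4D289  — 2 lookups

TLB: [["0x3612", "0x44"], ["0x80B", "0x3F"], ["0xA12", "0x48"], ["0x1610", "0x4D"]]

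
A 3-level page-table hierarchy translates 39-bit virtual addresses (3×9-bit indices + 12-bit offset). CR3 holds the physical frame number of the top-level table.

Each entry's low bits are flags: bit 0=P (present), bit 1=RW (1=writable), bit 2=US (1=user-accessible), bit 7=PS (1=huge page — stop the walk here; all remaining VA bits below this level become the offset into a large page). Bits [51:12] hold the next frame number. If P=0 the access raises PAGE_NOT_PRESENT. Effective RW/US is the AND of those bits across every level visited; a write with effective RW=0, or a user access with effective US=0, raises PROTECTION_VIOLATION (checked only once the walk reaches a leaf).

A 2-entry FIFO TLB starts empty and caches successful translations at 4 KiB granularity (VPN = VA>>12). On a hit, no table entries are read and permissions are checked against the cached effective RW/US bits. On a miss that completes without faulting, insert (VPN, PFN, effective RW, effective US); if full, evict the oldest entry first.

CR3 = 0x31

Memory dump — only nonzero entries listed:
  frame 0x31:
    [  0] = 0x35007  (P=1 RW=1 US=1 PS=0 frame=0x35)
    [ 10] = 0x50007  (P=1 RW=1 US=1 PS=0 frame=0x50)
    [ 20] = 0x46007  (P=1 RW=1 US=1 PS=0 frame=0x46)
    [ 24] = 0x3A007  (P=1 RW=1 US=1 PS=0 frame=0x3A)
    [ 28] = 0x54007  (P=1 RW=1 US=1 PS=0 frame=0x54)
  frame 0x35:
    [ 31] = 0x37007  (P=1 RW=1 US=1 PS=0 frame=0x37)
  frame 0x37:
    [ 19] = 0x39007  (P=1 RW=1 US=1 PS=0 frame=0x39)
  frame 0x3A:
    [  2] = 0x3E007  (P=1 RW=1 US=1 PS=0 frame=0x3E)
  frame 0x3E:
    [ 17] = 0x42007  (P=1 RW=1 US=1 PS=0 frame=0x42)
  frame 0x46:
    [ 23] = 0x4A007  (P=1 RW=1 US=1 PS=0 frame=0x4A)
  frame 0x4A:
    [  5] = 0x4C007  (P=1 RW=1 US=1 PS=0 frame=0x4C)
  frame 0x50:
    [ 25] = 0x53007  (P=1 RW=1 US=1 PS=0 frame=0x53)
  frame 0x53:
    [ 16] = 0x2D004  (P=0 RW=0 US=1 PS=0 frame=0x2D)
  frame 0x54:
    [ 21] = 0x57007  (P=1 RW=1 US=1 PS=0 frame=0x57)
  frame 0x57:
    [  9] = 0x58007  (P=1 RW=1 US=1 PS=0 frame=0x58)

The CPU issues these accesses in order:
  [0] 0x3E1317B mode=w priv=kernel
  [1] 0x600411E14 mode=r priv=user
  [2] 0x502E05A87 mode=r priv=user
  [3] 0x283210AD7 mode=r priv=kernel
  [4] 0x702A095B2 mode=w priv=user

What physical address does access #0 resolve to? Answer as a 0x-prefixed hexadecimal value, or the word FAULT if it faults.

Per-access translation:
#0 VA=0x3E1317B (w,kernel):
  L0 @0x31[0] → 0x35007  P=1,RW=1,US=1,PS=0
  L1 @0x35[31] → 0x37007  P=1,RW=1,US=1,PS=0
  L2 @0x37[19] → 0x39007  P=1,RW=1,US=1,PS=0
  ⇒ phys 0x3917B  [3 reads]
#1 VA=0x600411E14 (r,user):
  L0 @0x31[24] → 0x3A007  P=1,RW=1,US=1,PS=0
  L1 @0x3A[2] → 0x3E007  P=1,RW=1,US=1,PS=0
  L2 @0x3E[17] → 0x42007  P=1,RW=1,US=1,PS=0
  ⇒ phys 0x42E14  [3 reads]
#2 VA=0x502E05A87 (r,user):
  L0 @0x31[20] → 0x46007  P=1,RW=1,US=1,PS=0
  L1 @0x46[23] → 0x4A007  P=1,RW=1,US=1,PS=0
  L2 @0x4A[5] → 0x4C007  P=1,RW=1,US=1,PS=0
  ⇒ phys 0x4CA87  [3 reads]
#3 VA=0x283210AD7 (r,kernel):
  L0 @0x31[10] → 0x50007  P=1,RW=1,US=1,PS=0
  L1 @0x50[25] → 0x53007  P=1,RW=1,US=1,PS=0
  L2 @0x53[16] → 0x2D004  P=0,RW=0,US=1,PS=0
  ⇒ fault: PAGE_NOT_PRESENT  — 3 lookups
#4 VA=0x702A095B2 (w,user):
  L0 @0x31[28] → 0x54007  P=1,RW=1,US=1,PS=0
  L1 @0x54[21] → 0x57007  P=1,RW=1,US=1,PS=0
  L2 @0x57[9] → 0x58007  P=1,RW=1,US=1,PS=0
  ⇒ phys 0x585B2  [3 reads]

Access #0 PA: 0x3917B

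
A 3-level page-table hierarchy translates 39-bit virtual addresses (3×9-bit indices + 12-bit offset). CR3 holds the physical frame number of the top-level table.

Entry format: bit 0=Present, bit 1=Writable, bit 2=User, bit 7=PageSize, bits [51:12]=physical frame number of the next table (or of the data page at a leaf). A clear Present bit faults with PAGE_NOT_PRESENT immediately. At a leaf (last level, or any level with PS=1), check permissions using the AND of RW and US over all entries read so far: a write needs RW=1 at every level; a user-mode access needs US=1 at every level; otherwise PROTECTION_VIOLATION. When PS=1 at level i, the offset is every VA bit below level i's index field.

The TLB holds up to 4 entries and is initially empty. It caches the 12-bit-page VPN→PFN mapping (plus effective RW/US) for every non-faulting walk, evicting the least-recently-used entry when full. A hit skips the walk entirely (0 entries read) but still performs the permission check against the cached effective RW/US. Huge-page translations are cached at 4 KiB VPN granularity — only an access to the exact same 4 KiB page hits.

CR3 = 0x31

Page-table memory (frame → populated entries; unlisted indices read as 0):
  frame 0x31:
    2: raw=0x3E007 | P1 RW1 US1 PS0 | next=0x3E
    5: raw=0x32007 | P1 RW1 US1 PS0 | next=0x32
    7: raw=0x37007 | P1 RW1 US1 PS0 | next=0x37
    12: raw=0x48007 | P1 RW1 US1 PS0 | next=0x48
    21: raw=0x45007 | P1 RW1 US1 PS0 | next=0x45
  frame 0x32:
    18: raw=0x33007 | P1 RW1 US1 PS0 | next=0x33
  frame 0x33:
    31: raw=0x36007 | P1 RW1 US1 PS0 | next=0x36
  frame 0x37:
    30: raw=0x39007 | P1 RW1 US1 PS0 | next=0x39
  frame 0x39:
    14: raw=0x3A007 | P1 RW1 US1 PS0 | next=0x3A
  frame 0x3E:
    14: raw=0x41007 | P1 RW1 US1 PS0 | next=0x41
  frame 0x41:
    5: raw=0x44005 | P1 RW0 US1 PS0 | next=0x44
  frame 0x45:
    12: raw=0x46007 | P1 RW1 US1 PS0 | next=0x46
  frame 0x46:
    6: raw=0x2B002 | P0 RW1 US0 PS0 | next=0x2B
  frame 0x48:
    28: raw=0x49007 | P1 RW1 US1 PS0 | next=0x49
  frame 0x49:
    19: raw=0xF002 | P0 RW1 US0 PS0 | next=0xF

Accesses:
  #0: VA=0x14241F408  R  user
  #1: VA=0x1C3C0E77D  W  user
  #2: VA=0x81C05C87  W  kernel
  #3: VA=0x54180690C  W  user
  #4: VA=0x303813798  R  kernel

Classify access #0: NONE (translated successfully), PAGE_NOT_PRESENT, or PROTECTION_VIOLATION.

Walk each access:
#0 VA=0x14241F408 (r,user):
  [0] read 0x31 idx=5: raw=0x32007 flags P=1 W=1 U=1 S=0
  [1] read 0x32 idx=18: raw=0x33007 flags P=1 W=1 U=1 S=0
  [2] read 0x33 idx=31: raw=0x36007 flags P=1 W=1 U=1 S=0
  ⇒ phys 0x36408  [3 reads]
#1 VA=0x1C3C0E77D (w,user):
  [0] read 0x31 idx=7: raw=0x37007 flags P=1 W=1 U=1 S=0
  [1] read 0x37 idx=30: raw=0x39007 flags P=1 W=1 U=1 S=0
  [2] read 0x39 idx=14: raw=0x3A007 flags P=1 W=1 U=1 S=0
  ⇒ phys 0x3A77D  [3 reads]
#2 VA=0x81C05C87 (w,kernel):
  [0] read 0x31 idx=2: raw=0x3E007 flags P=1 W=1 U=1 S=0
  [1] read 0x3E idx=14: raw=0x41007 flags P=1 W=1 U=1 S=0
  [2] read 0x41 idx=5: raw=0x44005 flags P=1 W=0 U=1 S=0
  → PROTECTION_VIOLATION  (3 entries read)
#3 VA=0x54180690C (w,user):
  [0] read 0x31 idx=21: raw=0x45007 flags P=1 W=1 U=1 S=0
  [1] read 0x45 idx=12: raw=0x46007 flags P=1 W=1 U=1 S=0
  [2] read 0x46 idx=6: raw=0x2B002 flags P=0 W=1 U=0 S=0
  → PAGE_NOT_PRESENT  (3 entries read)
#4 VA=0x303813798 (r,kernel):
  [0] read 0x31 idx=12: raw=0x48007 flags P=1 W=1 U=1 S=0
  [1] read 0x48 idx=28: raw=0x49007 flags P=1 W=1 U=1 S=0
  [2] read 0x49 idx=19: raw=0xF002 flags P=0 W=1 U=0 S=0
  → PAGE_NOT_PRESENT  (3 entries read)

Access #0 fault: NONE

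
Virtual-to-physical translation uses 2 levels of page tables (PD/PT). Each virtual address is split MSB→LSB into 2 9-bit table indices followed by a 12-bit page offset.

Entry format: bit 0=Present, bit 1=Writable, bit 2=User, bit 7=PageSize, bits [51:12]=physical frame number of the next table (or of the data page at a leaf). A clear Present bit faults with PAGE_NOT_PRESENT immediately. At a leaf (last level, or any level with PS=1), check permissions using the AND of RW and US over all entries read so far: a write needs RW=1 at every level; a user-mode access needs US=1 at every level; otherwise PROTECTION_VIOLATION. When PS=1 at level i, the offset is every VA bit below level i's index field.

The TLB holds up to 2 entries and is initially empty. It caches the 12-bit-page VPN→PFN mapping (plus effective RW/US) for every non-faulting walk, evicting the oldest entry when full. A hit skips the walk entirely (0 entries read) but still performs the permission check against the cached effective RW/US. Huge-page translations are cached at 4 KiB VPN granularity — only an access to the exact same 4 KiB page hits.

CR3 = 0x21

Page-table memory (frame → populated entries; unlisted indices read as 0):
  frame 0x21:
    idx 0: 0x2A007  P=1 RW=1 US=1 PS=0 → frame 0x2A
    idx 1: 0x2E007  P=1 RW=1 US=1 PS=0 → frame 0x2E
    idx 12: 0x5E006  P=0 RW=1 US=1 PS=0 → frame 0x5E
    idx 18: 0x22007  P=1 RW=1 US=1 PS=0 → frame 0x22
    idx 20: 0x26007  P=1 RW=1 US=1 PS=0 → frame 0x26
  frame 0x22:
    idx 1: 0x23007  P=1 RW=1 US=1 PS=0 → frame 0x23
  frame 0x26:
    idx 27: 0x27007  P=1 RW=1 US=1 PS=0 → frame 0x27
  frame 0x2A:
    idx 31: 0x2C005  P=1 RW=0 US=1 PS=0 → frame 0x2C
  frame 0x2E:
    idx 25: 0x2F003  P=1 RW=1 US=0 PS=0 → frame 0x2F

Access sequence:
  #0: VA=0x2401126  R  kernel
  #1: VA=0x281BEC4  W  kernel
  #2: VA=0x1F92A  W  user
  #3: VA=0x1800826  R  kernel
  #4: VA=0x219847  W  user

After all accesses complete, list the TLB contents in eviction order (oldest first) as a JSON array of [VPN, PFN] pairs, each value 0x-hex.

Per-access translation:
#0 VA=0x2401126 (r,kernel):
  [0] read 0x21 idx=18: raw=0x22007 flags P=1 W=1 U=1 S=0
  [1] read 0x22 idx=1: raw=0x23007 flags P=1 W=1 U=1 S=0
  ⇒ phys 0x23126  [2 reads]
#1 VA=0x281BEC4 (w,kernel):
  [0] read 0x21 idx=20: raw=0x26007 flags P=1 W=1 U=1 S=0
  [1] read 0x26 idx=27: raw=0x27007 flags P=1 W=1 U=1 S=0
  ⇒ phys 0x27EC4  [2 reads]
#2 VA=0x1F92A (w,user):
  [0] read 0x21 idx=0: raw=0x2A007 flags P=1 W=1 U=1 S=0
  [1] read 0x2A idx=31: raw=0x2C005 flags P=1 W=0 U=1 S=0
  → PROTECTION_VIOLATION  (2 entries read)
#3 VA=0x1800826 (r,kernel):
  [0] read 0x21 idx=12: raw=0x5E006 flags P=0 W=1 U=1 S=0
  → PAGE_NOT_PRESENT  (1 entries read)
#4 VA=0x219847 (w,user):
  [0] read 0x21 idx=1: raw=0x2E007 flags P=1 W=1 U=1 S=0
  [1] read 0x2E idx=25: raw=0x2F003 flags P=1 W=1 U=0 S=0
  → PROTECTION_VIOLATION  (2 entries read)

TLB: [["0x2401", "0x23"], ["0x281B", "0x27"]]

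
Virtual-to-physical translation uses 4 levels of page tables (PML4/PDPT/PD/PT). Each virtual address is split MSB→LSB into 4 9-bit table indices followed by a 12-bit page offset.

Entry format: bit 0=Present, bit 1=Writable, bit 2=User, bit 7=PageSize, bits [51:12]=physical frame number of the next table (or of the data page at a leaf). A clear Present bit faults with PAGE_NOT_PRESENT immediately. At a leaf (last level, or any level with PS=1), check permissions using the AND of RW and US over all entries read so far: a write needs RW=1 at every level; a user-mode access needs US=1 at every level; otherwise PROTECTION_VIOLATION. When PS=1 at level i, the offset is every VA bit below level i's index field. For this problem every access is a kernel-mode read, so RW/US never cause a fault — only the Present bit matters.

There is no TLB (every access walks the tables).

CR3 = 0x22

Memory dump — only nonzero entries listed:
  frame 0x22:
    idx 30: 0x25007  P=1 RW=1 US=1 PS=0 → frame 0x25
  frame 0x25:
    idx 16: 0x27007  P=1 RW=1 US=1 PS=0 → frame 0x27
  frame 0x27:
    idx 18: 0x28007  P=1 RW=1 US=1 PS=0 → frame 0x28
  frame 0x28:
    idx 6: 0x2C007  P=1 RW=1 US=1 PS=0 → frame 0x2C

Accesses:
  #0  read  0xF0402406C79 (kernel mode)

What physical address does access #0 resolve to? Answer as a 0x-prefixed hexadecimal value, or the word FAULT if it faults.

Per-access translation:
#0 VA=0xF0402406C79 (r,kernel):
  lvl0: tbl 0x22, slot 30 ⇒ 0x25007 (P1/RW1/US1/PS0)
  lvl1: tbl 0x25, slot 16 ⇒ 0x27007 (P1/RW1/US1/PS0)
  lvl2: tbl 0x27, slot 18 ⇒ 0x28007 (P1/RW1/US1/PS0)
  lvl3: tbl 0x28, slot 6 ⇒ 0x2C007 (P1/RW1/US1/PS0)
  ✓ 0x2CC79  — 4 lookups

Access #0 PA: 0x2CC79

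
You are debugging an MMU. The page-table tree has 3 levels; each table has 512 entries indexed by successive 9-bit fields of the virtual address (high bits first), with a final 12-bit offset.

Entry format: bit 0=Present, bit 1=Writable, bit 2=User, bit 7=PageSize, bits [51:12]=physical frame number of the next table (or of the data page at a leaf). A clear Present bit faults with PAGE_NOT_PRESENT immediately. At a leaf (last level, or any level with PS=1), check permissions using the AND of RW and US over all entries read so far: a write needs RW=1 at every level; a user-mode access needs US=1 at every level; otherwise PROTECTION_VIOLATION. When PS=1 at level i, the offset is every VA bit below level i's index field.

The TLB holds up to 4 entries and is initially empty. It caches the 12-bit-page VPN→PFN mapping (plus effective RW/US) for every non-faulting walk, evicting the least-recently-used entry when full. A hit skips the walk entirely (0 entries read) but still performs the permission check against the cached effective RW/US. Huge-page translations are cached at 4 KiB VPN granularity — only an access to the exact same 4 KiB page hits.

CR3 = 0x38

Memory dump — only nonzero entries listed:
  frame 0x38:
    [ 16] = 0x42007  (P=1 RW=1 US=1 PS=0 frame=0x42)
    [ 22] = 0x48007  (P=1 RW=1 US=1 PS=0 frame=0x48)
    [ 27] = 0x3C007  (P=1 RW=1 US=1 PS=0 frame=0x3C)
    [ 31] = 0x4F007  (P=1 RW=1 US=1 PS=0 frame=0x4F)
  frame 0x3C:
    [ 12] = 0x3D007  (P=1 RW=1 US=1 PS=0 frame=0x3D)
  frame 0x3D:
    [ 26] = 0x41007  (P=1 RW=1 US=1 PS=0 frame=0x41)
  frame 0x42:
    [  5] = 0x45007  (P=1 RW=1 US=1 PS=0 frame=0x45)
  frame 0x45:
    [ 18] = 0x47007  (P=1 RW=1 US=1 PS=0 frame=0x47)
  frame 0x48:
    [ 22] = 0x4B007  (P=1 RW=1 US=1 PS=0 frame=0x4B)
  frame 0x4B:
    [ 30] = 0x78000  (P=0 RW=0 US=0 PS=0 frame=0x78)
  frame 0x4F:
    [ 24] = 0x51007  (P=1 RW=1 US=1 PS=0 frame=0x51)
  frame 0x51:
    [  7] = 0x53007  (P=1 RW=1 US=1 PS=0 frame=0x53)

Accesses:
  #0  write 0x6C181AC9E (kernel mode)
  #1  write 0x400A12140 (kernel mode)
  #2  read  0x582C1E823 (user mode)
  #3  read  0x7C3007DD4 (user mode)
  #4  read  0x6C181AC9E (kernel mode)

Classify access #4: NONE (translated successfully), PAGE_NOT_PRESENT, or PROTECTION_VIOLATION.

Trace:
#0 VA=0x6C181AC9E (w,kernel):
  [0] read 0x38 idx=27: raw=0x3C007 flags P=1 W=1 U=1 S=0
  [1] read 0x3C idx=12: raw=0x3D007 flags P=1 W=1 U=1 S=0
  [2] read 0x3D idx=26: raw=0x41007 flags P=1 W=1 U=1 S=0
  → PA=0x41C9E  (3 entries read)
#1 VA=0x400A12140 (w,kernel):
  [0] read 0x38 idx=16: raw=0x42007 flags P=1 W=1 U=1 S=0
  [1] read 0x42 idx=5: raw=0x45007 flags P=1 W=1 U=1 S=0
  [2] read 0x45 idx=18: raw=0x47007 flags P=1 W=1 U=1 S=0
  → PA=0x47140  (3 entries read)
#2 VA=0x582C1E823 (r,user):
  [0] read 0x38 idx=22: raw=0x48007 flags P=1 W=1 U=1 S=0
  [1] read 0x48 idx=22: raw=0x4B007 flags P=1 W=1 U=1 S=0
  [2] read 0x4B idx=30: raw=0x78000 flags P=0 W=0 U=0 S=0
  ✗ PAGE_NOT_PRESENT  [3 reads]
#3 VA=0x7C3007DD4 (r,user):
  [0] read 0x38 idx=31: raw=0x4F007 flags P=1 W=1 U=1 S=0
  [1] read 0x4F idx=24: raw=0x51007 flags P=1 W=1 U=1 S=0
  [2] read 0x51 idx=7: raw=0x53007 flags P=1 W=1 U=1 S=0
  → PA=0x53DD4  (3 entries read)
#4 VA=0x6C181AC9E (r,kernel):
  TLB hit vpn=0x6C181A → PA=0x41C9E

Access #4 fault: NONE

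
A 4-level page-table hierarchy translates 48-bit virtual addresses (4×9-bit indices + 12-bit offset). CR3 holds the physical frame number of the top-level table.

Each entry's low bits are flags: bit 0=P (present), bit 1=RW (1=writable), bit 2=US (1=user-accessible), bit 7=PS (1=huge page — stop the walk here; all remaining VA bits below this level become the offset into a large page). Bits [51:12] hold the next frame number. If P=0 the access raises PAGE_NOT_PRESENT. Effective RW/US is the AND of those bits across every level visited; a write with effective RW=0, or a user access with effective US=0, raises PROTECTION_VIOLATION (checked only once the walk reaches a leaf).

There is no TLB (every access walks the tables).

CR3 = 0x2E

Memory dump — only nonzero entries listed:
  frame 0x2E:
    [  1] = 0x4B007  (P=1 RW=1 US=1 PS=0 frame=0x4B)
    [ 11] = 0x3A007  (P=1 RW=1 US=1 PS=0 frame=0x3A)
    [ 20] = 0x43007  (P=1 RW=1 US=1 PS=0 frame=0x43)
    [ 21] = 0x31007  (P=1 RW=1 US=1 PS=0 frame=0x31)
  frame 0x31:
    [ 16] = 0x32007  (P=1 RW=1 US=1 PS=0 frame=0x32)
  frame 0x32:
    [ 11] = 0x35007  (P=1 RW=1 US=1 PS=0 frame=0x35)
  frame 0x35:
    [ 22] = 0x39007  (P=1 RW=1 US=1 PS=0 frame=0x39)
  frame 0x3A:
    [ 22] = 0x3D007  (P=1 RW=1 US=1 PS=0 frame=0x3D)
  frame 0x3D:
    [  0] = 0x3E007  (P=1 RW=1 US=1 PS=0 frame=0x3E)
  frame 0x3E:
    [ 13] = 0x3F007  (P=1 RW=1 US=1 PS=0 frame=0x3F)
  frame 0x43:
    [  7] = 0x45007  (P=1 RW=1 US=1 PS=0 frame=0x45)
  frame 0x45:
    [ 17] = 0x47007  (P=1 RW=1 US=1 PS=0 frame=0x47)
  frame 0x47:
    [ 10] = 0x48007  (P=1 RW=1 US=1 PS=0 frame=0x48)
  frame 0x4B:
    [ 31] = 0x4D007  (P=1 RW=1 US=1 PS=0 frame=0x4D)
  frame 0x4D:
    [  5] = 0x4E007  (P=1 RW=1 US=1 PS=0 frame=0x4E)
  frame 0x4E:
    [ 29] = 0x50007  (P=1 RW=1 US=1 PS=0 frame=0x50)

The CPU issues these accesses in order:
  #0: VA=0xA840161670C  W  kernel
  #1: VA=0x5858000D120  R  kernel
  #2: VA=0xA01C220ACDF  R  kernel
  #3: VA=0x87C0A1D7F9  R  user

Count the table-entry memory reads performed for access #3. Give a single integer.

Per-access translation:
#0 VA=0xA840161670C (w,kernel):
  [0] read 0x2E idx=21: raw=0x31007 flags P=1 W=1 U=1 S=0
  [1] read 0x31 idx=16: raw=0x32007 flags P=1 W=1 U=1 S=0
  [2] read 0x32 idx=11: raw=0x35007 flags P=1 W=1 U=1 S=0
  [3] read 0x35 idx=22: raw=0x39007 flags P=1 W=1 U=1 S=0
  → PA=0x3970C  (4 entries read)
#1 VA=0x5858000D120 (r,kernel):
  [0] read 0x2E idx=11: raw=0x3A007 flags P=1 W=1 U=1 S=0
  [1] read 0x3A idx=22: raw=0x3D007 flags P=1 W=1 U=1 S=0
  [2] read 0x3D idx=0: raw=0x3E007 flags P=1 W=1 U=1 S=0
  [3] read 0x3E idx=13: raw=0x3F007 flags P=1 W=1 U=1 S=0
  → PA=0x3F120  (4 entries read)
#2 VA=0xA01C220ACDF (r,kernel):
  [0] read 0x2E idx=20: raw=0x43007 flags P=1 W=1 U=1 S=0
  [1] read 0x43 idx=7: raw=0x45007 flags P=1 W=1 U=1 S=0
  [2] read 0x45 idx=17: raw=0x47007 flags P=1 W=1 U=1 S=0
  [3] read 0x47 idx=10: raw=0x48007 flags P=1 W=1 U=1 S=0
  → PA=0x48CDF  (4 entries read)
#3 VA=0x87C0A1D7F9 (r,user):
  [0] read 0x2E idx=1: raw=0x4B007 flags P=1 W=1 U=1 S=0
  [1] read 0x4B idx=31: raw=0x4D007 flags P=1 W=1 U=1 S=0
  [2] read 0x4D idx=5: raw=0x4E007 flags P=1 W=1 U=1 S=0
  [3] read 0x4E idx=29: raw=0x50007 flags P=1 W=1 U=1 S=0
  → PA=0x507F9  (4 entries read)

Entries read for #3: 4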